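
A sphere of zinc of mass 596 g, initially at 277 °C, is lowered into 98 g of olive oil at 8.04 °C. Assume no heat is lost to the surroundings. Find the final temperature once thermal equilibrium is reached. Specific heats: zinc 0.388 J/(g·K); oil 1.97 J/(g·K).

T_f = Σ m_i c_i T_i / Σ m_i c_i:
T_f = (231.25×277 + 193.06×8.04) / (231.25 + 193.06)
    = 65608 / 424.31 ≈ 154.62 °C

T_f ≈ 154.6 °C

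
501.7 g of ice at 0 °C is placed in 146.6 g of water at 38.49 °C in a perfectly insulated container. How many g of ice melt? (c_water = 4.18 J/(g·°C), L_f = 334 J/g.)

m_melted ≈ 70.6 g

Heat available from the water dropping to 0 °C: 146.6×4.18×38.49 = 23586 J.
To melt every bit of ice: 501.7×334 = 167568 J.
Since 23586 < 167568 J, not all the ice melts; equilibrium is at 0 °C.
m_melted×334 = 23586  ⇒  m_melted ≈ 70.62 g.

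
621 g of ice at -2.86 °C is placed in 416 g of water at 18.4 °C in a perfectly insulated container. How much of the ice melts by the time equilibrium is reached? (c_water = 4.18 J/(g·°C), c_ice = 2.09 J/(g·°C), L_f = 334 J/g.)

Water can give up m c ΔT = 416·4.18·18.4 = 31995 J before reaching 0 °C.
Of that, 621·2.09·2.86 = 3712 J goes to bring the ice to 0 °C, leaving 28283 J.
To melt every bit of ice: 621·334 = 207414 J.
28283 J < 207414 J, so only part of the ice melts and the system sits at 0 °C.
Mass melted = 28283/334 ≈ 84.68 g.

m_melted ≈ 84.7 g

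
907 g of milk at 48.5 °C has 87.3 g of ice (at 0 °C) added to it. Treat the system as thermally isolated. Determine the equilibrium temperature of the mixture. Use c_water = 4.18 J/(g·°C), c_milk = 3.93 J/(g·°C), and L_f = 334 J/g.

T_f ≈ 36.6 °C

Net heat exchanged in the isolated system is zero:
latent heat to melt: 87.3·334 = 29158; meltwater 0→T: 87.3·4.18·T = 364.91 T; milk: 3564.5(T − 48.5)
3929.4 T = 172879 − 29158 = 143721
T ≈ 36.58 °C. Since T > 0 °C, the all-ice-melts assumption holds.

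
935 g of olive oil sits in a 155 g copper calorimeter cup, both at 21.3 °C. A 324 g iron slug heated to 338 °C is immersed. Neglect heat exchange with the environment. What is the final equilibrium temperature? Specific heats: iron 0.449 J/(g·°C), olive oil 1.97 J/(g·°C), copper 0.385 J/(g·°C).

Setting the total heat transfer to zero:
324·0.449·(T − 338) + 935·1.97·(T − 21.3) + 155·0.385·(T − 21.3) = 0
145.48(T − 338) + 1842(T − 21.3) + 59.68(T − 21.3) = 0
2047.1 T = 89676
T ≈ 43.81 °C

T_f ≈ 43.8 °C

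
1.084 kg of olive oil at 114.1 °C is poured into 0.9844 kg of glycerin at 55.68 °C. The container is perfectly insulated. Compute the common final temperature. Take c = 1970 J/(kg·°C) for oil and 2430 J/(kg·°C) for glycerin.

Heat gained plus heat lost sum to zero:
1.084×1970×(T − 114.1) + 0.9844×2430×(T − 55.68) = 0
2135.5(T − 114.1) + 2392.1(T − 55.68) = 0
(2135.5 + 2392.1) T = 2135.5×114.1 + 2392.1×55.68
T ≈ 83.23 °C

T_f ≈ 83.2 °C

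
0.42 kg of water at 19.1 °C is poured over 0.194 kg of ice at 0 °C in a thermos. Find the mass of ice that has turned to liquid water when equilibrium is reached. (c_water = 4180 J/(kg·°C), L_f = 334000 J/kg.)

Heat available from the water dropping to 0 °C: 0.42×4180×19.1 = 33532 J.
Fully melting the ice requires m_ice L_f = 0.194×334000 = 64796 J.
Since 33532 < 64796 J, not all the ice melts; equilibrium is at 0 °C.
m_melt = 33532 / L_f = 0.1004 kg.

m_melted ≈ 0.1 kg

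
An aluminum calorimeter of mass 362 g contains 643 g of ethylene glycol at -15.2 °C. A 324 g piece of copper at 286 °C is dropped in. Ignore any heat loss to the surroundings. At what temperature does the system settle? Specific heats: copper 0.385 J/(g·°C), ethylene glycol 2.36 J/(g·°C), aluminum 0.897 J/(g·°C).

T_f ≈ 3.9 °C

Taking heat into each body as positive, Σ m c ΔT = 0:
324×0.385×(T − 286) + 643×2.36×(T − (-15.2)) + 362×0.897×(T − (-15.2)) = 0
(124.74 + 1517.5 + 324.71) T = 124.74×286 + 1517.5×(-15.2) + 324.71×(-15.2)
T = 7674.3 / 1966.9 = 3.9 °C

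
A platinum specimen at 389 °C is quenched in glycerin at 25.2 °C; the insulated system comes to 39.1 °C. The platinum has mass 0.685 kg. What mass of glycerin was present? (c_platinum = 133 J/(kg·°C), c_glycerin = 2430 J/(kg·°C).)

m ≈ 0.944 kg

|Q_platinum| = |Q_glycerin|:
0.685·133·(389 − 39.1) = m·2430·(39.1 − 25.2)
33777 m = 31878  ⇒  m ≈ 0.9438 kg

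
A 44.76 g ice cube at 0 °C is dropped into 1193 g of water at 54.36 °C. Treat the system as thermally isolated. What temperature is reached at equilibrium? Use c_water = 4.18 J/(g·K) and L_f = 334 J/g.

T_f ≈ 49.5 °C

Sum of m c ΔT and latent-heat terms is zero:
melt ice: 44.76·334 = 14950
  warm the meltwater: 187.1 T
  water cools: 1193·4.18·(T − 54.36) = 4986.7(T − 54.36)
5173.8 T = 271079 − 14950 = 256129
T ≈ 49.50 °C (positive, so assuming full melt was valid).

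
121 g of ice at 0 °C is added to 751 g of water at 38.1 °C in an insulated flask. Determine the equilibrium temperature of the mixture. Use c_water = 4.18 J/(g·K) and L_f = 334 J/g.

Conservation of energy gives ΣQ = 0:
fusion: m_ice L_f = 121×334 = 40414
  meltwater 0→T: 121×4.18×T = 505.78 T
  water cools: 751×4.18×(T − 38.1) = 3139.2(T − 38.1)
3645 T = 119603 − 40414 = 79189
T ≈ 21.73 °C (positive, so assuming full melt was valid).

T_f ≈ 21.7 °C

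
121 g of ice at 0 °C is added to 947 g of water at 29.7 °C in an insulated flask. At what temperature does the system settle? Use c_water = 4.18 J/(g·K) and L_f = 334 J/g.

Energy conservation, ΣQ = 0:
latent heat to melt: 121×334 = 40414; meltwater 0→T: 121×4.18×T = 505.78 T; water: 3958.5(T − 29.7)
4464.2 T = 117566 − 40414 = 77152
T ≈ 17.28 °C — above 0 °C, consistent with complete melting.

T_f ≈ 17.3 °C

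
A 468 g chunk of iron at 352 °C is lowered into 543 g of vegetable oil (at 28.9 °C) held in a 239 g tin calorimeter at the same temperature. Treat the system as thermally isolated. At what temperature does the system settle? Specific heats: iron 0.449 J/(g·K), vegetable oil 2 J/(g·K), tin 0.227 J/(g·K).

With ΣQ=0 the equilibrium temperature is the m·c-weighted mean:
T_f = (210.13×352 + 1086×28.9 + 54.25×28.9) / (210.13 + 1086 + 54.25)
    = 106920 / 1350.4 ≈ 79.18 °C

T_f ≈ 79.2 °C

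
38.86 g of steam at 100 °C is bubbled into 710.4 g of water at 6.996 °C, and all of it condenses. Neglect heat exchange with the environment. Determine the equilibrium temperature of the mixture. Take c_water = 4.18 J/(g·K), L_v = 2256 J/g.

Setting the total heat transfer to zero:
steam→water at 100 °C releases m L_v = 38.86×2256 = 87668; condensate cools 100→T: 38.86×4.18×(T − 100) = 162.43(T − 100); original water: 2969.5(T − 6.996)
3131.9 T = 87668 + 16243 + 20774 = 124686
T ≈ 39.81 °C, under the boiling point, so the assumption holds.

T_f ≈ 39.8 °C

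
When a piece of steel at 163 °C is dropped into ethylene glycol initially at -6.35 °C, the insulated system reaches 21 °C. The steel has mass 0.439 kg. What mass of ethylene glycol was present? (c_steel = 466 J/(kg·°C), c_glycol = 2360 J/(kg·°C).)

|Q_steel| = |Q_glycol|:
0.439×466×(163 − 21) = m×2360×(21 − (-6.35))
64546 m = 29050  ⇒  m ≈ 0.4501 kg

m ≈ 0.45 kg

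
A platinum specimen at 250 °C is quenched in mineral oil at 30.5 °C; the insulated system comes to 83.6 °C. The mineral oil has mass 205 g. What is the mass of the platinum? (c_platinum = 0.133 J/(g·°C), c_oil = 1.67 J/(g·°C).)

Heat lost by the platinum = heat gained by the oil:
m×0.133×(250 − 83.6) = 205×1.67×(83.6 − 30.5)
22.13 m = 18179  ⇒  m ≈ 821.4 g

m ≈ 821 g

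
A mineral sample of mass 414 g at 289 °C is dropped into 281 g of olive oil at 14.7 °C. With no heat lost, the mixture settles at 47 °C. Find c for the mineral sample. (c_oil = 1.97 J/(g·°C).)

Heat lost by the mineral sample = heat gained by the oil:
414×c×(289 − 47) = 281×1.97×(47 − 14.7)
100188 c = 17880  ⇒  c ≈ 0.1785 J/(g·°C)

c ≈ 0.178 J/(g·°C)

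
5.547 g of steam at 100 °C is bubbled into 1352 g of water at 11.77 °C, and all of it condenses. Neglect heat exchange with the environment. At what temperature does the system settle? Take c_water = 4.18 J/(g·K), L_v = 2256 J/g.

T_f ≈ 14.3 °C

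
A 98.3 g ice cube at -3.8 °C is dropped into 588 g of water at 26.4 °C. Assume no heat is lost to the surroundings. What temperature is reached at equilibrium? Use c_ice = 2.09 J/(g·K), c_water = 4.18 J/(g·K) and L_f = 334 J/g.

Taking heat into each body as positive, Σ m c ΔT = 0:
ice -3.8→0 °C: 98.3·2.09·3.8 = 780.7; latent heat to melt: 98.3·334 = 32832; meltwater 0→T: 98.3·4.18·T = 410.89 T; water: 2457.8(T − 26.4)
2868.7 T = 64887 − 33613 = 31274
T ≈ 10.90 °C. Since T > 0 °C, the all-ice-melts assumption holds.

T_f ≈ 10.9 °C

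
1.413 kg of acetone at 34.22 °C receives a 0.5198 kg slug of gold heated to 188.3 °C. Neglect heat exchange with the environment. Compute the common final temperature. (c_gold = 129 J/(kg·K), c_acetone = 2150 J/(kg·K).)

T_f ≈ 37.5 °C

Heat gained plus heat lost sum to zero:
0.5198·129·(T − 188.3) + 1.413·2150·(T − 34.22) = 0
(67.05 + 3038) T = 67.05·188.3 + 3038·34.22
T = 116585 / 3105 = 37.5 °C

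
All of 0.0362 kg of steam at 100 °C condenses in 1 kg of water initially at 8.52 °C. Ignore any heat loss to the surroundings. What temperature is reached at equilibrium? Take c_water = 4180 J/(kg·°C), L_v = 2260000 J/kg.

T_f ≈ 30.6 °C

Heat gained plus heat lost sum to zero:
condense steam: −0.0362×2260000 = −81812
  condensed water 100 °C→T: 151.32(T − 100)
  original water: 4180(T − 8.52)
4331.3 T = 81812 + 15132 + 35614 = 132557
T ≈ 30.60 °C, under the boiling point, so the assumption holds.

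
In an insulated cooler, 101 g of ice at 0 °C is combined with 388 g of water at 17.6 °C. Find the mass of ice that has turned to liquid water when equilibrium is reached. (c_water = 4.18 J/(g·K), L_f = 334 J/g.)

Heat available from the water dropping to 0 °C: 388×4.18×17.6 = 28544 J.
To melt every bit of ice: 101×334 = 33734 J.
That's not enough to melt it all — equilibrium is at 0 °C with ice remaining.
m_melt = 28544 / L_f = 85.46 g.

m_melted ≈ 85.5 g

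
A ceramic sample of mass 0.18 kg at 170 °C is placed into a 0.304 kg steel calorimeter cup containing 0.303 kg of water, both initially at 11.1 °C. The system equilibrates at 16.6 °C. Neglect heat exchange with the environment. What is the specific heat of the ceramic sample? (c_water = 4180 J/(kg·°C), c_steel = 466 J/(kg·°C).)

c ≈ 280 J/(kg·°C)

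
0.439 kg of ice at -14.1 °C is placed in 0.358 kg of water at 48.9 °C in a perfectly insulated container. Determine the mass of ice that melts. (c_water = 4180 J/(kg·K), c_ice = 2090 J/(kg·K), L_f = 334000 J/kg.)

m_melted ≈ 0.18 kg

Water can give up m c ΔT = 0.358·4180·48.9 = 73176 J before reaching 0 °C.
Of that, 0.439·2090·14.1 = 12937 J goes to bring the ice to 0 °C, leaving 60239 J.
To melt every bit of ice: 0.439·334000 = 146626 J.
60239 J < 146626 J, so only part of the ice melts and the system sits at 0 °C.
m_melted·334000 = 60239  ⇒  m_melted ≈ 0.1804 kg.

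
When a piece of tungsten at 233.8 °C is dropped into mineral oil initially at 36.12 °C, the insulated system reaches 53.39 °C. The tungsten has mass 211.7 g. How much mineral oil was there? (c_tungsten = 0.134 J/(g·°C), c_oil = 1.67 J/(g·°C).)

m ≈ 177 g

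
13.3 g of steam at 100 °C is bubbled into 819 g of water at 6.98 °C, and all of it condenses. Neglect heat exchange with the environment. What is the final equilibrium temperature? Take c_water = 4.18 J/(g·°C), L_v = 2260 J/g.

Sum of m c ΔT and latent-heat terms is zero:
steam→water at 100 °C releases m L_v = 13.3×2260 = 30058
  condensate cools 100→T: 13.3×4.18×(T − 100) = 55.59(T − 100)
  water warms: 819×4.18×(T − 6.98) = 3423.4(T − 6.98)
3479 T = 30058 + 5559.4 + 23895 = 59513
T ≈ 17.11 °C (< 100 °C, so full condensation is consistent).

T_f ≈ 17.1 °C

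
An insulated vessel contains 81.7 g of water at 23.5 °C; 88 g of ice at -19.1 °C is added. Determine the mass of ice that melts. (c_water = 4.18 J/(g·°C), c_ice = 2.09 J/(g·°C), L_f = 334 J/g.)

m_melted ≈ 13.5 g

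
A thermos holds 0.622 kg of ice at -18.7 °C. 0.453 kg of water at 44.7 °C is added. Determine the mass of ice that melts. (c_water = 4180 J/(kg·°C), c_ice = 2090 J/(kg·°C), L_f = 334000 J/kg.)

Heat available from the water dropping to 0 °C: 0.453×4180×44.7 = 84641 J.
Of that, 0.622×2090×18.7 = 24310 J goes to bring the ice to 0 °C, leaving 60332 J.
Fully melting the ice requires m_ice L_f = 0.622×334000 = 207748 J.
Since 60332 < 207748 J, not all the ice melts; equilibrium is at 0 °C.
m_melted×334000 = 60332  ⇒  m_melted ≈ 0.1806 kg.

m_melted ≈ 0.181 kg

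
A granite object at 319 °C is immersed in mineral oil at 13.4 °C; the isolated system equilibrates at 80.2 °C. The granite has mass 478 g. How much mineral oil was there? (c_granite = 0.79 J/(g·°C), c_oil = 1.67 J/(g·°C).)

m ≈ 808 g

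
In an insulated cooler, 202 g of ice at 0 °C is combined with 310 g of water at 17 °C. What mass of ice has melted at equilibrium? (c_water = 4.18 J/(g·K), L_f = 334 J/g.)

m_melted ≈ 66 g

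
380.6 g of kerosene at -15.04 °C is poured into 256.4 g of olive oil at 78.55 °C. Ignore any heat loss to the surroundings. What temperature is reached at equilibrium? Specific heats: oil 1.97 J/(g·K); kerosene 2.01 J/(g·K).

Taking heat into each body as positive, Σ m c ΔT = 0:
256.4×1.97×(T − 78.55) + 380.6×2.01×(T − (-15.04)) = 0
1270.1 T = 28171
T ≈ 22.18 °C

T_f ≈ 22.2 °C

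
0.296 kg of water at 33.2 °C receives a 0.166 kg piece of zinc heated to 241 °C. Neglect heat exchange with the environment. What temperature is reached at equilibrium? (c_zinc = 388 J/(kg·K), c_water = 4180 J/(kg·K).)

T_f ≈ 43.5 °C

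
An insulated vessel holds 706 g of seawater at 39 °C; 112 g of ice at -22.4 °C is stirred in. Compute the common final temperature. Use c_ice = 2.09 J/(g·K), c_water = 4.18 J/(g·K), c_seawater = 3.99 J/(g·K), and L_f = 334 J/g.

Sum of m c ΔT and latent-heat terms is zero:
warm ice to 0 °C: 112·2.09·(0 − (-22.4)) = 5243.4; melt ice: 112·334 = 37408; meltwater 0→T: 112·4.18·T = 468.16 T; seawater cools: 706·3.99·(T − 39) = 2816.9(T − 39)
3285.1 T = 109861 − 42651 = 67209
T ≈ 20.46 °C (positive, so assuming full melt was valid).

T_f ≈ 20.5 °C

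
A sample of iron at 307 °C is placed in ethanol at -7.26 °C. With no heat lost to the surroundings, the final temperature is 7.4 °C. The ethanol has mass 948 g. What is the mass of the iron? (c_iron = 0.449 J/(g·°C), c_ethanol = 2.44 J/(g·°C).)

Heat lost by the iron = heat gained by the ethanol:
m×0.449×(307 − 7.4) = 948×2.44×(7.4 − (-7.26))
134.52 m = 33910  ⇒  m ≈ 252.1 g

m ≈ 252 g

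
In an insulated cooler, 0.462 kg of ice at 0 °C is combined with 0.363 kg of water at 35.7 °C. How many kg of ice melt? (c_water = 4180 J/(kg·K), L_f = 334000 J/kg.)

m_melted ≈ 0.162 kg

Water can give up m c ΔT = 0.363·4180·35.7 = 54169 J before reaching 0 °C.
Melting all 0.462 kg of ice would need 0.462·334000 = 154308 J.
54169 J < 154308 J, so only part of the ice melts and the system sits at 0 °C.
m_melted·334000 = 54169  ⇒  m_melted ≈ 0.1622 kg.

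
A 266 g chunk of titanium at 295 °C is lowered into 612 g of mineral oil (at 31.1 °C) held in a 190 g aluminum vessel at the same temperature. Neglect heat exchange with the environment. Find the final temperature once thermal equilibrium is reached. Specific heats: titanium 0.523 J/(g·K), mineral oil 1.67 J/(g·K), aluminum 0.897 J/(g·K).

Energy conservation, ΣQ = 0:
266*0.523*(T − 295) + 612*1.67*(T − 31.1) + 190*0.897*(T − 31.1) = 0
1331.6 T = 78126
T ≈ 58.67 °C

T_f ≈ 58.7 °C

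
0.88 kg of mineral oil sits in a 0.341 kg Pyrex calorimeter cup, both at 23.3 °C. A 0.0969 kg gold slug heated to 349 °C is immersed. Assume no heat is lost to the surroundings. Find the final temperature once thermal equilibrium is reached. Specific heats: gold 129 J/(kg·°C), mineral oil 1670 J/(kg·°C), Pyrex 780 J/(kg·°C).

T_f is the heat-capacity-weighted average of the initial temperatures:
T_f = (12.5·349 + 1469.6·23.3 + 265.98·23.3) / (12.5 + 1469.6 + 265.98)
    = 44802 / 1748.1 ≈ 25.63 °C

T_f ≈ 25.6 °C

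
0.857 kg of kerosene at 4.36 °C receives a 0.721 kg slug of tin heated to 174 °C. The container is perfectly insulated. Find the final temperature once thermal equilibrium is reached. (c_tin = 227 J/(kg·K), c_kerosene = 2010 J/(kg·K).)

With ΣQ=0 the equilibrium temperature is the m·c-weighted mean:
T_f = (163.67*174 + 1722.6*4.36) / (163.67 + 1722.6)
    = 35988 / 1886.2 ≈ 19.08 °C

T_f ≈ 19.1 °C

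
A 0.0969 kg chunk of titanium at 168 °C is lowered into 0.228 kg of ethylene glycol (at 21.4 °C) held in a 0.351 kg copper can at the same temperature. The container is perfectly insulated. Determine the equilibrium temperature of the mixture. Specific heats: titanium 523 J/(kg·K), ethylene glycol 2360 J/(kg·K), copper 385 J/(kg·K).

T_f ≈ 31.7 °C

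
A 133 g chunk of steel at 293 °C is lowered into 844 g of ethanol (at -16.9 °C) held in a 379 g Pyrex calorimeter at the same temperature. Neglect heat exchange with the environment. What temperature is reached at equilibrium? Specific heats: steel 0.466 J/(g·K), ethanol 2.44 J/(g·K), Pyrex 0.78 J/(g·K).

T_f ≈ -9.0 °C

Heat gained plus heat lost sum to zero:
133×0.466×(T − 293) + 844×2.44×(T − (-16.9)) + 379×0.78×(T − (-16.9)) = 0
61.98(T − 293) + 2059.4(T − (-16.9)) + 295.62(T − (-16.9)) = 0
(61.98 + 2059.4 + 295.62) T = 61.98×293 + 2059.4×(-16.9) + 295.62×(-16.9)
T = -21640 / 2417 = -8.95 °C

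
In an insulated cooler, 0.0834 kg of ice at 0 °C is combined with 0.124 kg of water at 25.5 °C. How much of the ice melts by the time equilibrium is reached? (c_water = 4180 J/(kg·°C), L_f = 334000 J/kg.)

Heat available from the water dropping to 0 °C: 0.124·4180·25.5 = 13217 J.
To melt every bit of ice: 0.0834·334000 = 27856 J.
13217 J < 27856 J, so only part of the ice melts and the system sits at 0 °C.
m_melted·334000 = 13217  ⇒  m_melted ≈ 0.03957 kg.

m_melted ≈ 0.0396 kg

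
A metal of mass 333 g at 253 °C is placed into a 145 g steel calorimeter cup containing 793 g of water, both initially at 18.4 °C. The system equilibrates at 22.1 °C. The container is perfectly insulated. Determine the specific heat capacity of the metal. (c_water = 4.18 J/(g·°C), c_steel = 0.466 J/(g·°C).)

c ≈ 0.163 J/(g·°C)

Energy conservation, ΣQ = 0:
333×c×(22.1 − 253) + 793×4.18×(22.1 − 18.4) + 145×0.466×(22.1 − 18.4) = 0
-76890 c = -12515
c = -12515/-76890 ≈ 0.1628 J/(g·°C)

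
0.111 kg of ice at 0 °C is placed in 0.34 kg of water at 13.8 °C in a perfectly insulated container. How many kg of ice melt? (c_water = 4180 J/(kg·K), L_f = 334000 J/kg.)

Cooling the water to 0 °C releases 0.34·4180·13.8 = 19613 J.
Fully melting the ice requires m_ice L_f = 0.111·334000 = 37074 J.
Since 19613 < 37074 J, not all the ice melts; equilibrium is at 0 °C.
Mass melted = 19613/334000 ≈ 0.05872 kg.

m_melted ≈ 0.0587 kg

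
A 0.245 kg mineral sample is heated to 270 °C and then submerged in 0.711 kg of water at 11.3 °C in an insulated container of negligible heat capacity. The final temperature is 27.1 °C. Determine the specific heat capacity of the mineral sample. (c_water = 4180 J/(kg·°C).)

c ≈ 789 J/(kg·°C)

Heat gained plus heat lost sum to zero:
0.245×c×(27.1 − 270) + 0.711×4180×(27.1 − 11.3) = 0
-59.51 c = -46957
c = -46957/-59.51 ≈ 789.1 J/(kg·°C)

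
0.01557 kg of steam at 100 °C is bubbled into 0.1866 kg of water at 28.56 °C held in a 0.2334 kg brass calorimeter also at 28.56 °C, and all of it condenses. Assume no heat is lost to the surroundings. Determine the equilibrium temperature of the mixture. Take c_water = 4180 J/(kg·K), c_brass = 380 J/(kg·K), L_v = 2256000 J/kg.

T_f ≈ 71.2 °C

Taking heat into each body as positive, Σ m c ΔT = 0:
latent heat released on condensation: 0.01557·2256000 = 35126
  condensed water 100 °C→T: 65.08(T − 100)
  original water: 779.99(T − 28.56)
  cup: 88.69(T − 28.56)
933.76 T = 35126 + 6508.3 + 24810 = 66444
T ≈ 71.16 °C (< 100 °C, so full condensation is consistent).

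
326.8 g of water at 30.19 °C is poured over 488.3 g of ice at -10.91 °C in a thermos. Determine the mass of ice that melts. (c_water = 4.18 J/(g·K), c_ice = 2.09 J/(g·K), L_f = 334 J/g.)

Heat available from the water dropping to 0 °C: 326.8·4.18·30.19 = 41240 J.
Of that, 488.3·2.09·10.91 = 11134 J goes to bring the ice to 0 °C, leaving 30106 J.
Melting all 488.3 g of ice would need 488.3·334 = 163092 J.
Since 30106 < 163092 J, not all the ice melts; equilibrium is at 0 °C.
m_melted·334 = 30106  ⇒  m_melted ≈ 90.14 g.

m_melted ≈ 90.1 g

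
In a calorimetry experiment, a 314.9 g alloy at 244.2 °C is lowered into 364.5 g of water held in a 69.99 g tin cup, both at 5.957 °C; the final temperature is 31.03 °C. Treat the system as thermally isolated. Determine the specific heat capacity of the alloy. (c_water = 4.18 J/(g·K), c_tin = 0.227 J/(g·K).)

Energy conservation, ΣQ = 0:
314.9×c×(31.03 − 244.2) + 364.5×4.18×(31.03 − 5.957) + 69.99×0.227×(31.03 − 5.957) = 0
-67127 c = -38600
c = -38600/-67127 ≈ 0.575 J/(g·K)

c ≈ 0.575 J/(g·K)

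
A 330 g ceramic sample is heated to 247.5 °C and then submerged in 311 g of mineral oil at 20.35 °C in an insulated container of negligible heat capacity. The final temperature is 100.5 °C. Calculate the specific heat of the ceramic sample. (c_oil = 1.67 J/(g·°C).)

Heat lost by the ceramic sample = heat gained by the oil:
330×c×(247.5 − 100.5) = 311×1.67×(100.5 − 20.35)
48510 c = 41628  ⇒  c ≈ 0.8581 J/(g·°C)

c ≈ 0.858 J/(g·°C)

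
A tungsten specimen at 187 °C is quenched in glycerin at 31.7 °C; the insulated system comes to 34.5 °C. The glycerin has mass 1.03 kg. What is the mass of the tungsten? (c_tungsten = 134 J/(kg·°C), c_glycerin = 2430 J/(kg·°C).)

Taking heat into each body as positive, Σ m c ΔT = 0:
m×134×(34.5 − 187) + 1.03×2430×(34.5 − 31.7) = 0
-20435 m = -7008.1
m = -7008.1/-20435 ≈ 0.3429 kg

m ≈ 0.343 kg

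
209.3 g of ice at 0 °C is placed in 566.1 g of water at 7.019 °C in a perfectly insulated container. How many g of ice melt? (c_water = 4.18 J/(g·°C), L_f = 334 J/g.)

Heat available from the water dropping to 0 °C: 566.1×4.18×7.019 = 16609 J.
Melting all 209.3 g of ice would need 209.3×334 = 69906 J.
Since 16609 < 69906 J, not all the ice melts; equilibrium is at 0 °C.
m_melt = 16609 / L_f = 49.73 g.

m_melted ≈ 49.7 g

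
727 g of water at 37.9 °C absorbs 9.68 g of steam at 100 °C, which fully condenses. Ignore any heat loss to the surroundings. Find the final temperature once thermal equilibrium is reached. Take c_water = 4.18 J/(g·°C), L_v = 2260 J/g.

T_f ≈ 45.8 °C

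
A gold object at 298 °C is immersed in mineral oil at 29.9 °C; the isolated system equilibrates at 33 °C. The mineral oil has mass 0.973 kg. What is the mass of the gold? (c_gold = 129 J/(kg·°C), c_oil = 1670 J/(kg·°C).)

|Q_gold| = |Q_oil|:
m·129·(298 − 33) = 0.973·1670·(33 − 29.9)
34185 m = 5037.2  ⇒  m ≈ 0.1474 kg

m ≈ 0.147 kg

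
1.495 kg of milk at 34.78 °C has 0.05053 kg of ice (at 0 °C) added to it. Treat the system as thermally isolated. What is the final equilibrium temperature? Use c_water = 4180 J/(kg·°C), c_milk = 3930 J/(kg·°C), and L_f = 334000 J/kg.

Sum of m c ΔT and latent-heat terms is zero:
latent heat to melt: 0.05053×334000 = 16877; warm the meltwater: 211.22 T; milk cools: 1.495×3930×(T − 34.78) = 5875.4(T − 34.78)
6086.6 T = 204345 − 16877 = 187468
T ≈ 30.80 °C. Since T > 0 °C, the all-ice-melts assumption holds.

T_f ≈ 30.8 °C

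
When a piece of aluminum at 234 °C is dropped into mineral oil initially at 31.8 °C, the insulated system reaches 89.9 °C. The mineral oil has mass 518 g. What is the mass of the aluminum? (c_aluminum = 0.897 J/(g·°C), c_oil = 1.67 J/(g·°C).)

m ≈ 389 g

|Q_aluminum| = |Q_oil|:
m×0.897×(234 − 89.9) = 518×1.67×(89.9 − 31.8)
129.26 m = 50260  ⇒  m ≈ 388.8 g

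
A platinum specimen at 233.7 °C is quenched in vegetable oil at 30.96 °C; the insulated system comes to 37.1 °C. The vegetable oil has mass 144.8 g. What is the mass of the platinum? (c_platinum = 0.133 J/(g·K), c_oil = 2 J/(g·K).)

m ≈ 68 g

|Q_platinum| = |Q_oil|:
m·0.133·(233.7 − 37.1) = 144.8·2·(37.1 − 30.96)
26.15 m = 1778.1  ⇒  m ≈ 68 g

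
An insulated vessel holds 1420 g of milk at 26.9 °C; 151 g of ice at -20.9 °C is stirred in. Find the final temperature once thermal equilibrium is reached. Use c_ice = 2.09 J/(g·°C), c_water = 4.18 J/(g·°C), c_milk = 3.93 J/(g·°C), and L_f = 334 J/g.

T_f ≈ 15.0 °C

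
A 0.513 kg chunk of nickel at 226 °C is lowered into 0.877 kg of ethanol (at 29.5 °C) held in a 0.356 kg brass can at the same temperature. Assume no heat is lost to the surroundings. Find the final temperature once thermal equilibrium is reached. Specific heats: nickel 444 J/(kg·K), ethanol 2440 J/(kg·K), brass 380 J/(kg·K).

T_f ≈ 47.4 °C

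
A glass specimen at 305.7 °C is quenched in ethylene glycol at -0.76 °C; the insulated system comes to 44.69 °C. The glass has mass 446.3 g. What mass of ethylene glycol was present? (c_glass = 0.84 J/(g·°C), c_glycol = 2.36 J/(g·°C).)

m ≈ 912 g

Net heat exchanged in the isolated system is zero:
446.3×0.84×(44.69 − 305.7) + m×2.36×(44.69 − (-0.76)) = 0
107.26 m = 97851
m = 97851/107.26 ≈ 912.3 g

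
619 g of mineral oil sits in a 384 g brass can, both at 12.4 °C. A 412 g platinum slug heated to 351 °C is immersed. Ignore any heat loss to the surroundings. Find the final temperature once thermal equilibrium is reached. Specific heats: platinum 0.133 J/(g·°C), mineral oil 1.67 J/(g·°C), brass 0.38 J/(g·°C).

T_f ≈ 27.4 °C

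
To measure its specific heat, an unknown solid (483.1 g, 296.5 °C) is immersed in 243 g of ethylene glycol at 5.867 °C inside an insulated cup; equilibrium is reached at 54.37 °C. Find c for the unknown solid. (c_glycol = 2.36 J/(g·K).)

m_s c (T_s − T_f) = m_glycol c_glycol (T_f − T_0):
483.1×c×(296.5 − 54.37) = 243×2.36×(54.37 − 5.867)
116973 c = 27816  ⇒  c ≈ 0.2378 J/(g·K)

c ≈ 0.238 J/(g·K)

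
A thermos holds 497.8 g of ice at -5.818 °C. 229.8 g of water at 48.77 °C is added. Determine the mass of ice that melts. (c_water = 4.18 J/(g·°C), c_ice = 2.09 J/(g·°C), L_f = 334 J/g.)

m_melted ≈ 122 g

Cooling the water to 0 °C releases 229.8·4.18·48.77 = 46847 J.
Of that, 497.8·2.09·5.818 = 6053.1 J goes to bring the ice to 0 °C, leaving 40794 J.
Melting all 497.8 g of ice would need 497.8·334 = 166265 J.
40794 J < 166265 J, so only part of the ice melts and the system sits at 0 °C.
Mass melted = 40794/334 ≈ 122.1 g.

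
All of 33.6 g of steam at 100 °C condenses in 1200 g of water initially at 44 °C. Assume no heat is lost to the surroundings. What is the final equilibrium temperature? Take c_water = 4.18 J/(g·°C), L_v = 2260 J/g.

Net heat exchanged in the isolated system is zero:
steam→water at 100 °C releases m L_v = 33.6×2260 = 75936; condensed water 100 °C→T: 140.45(T − 100); original water: 5016(T − 44)
5156.4 T = 75936 + 14045 + 220704 = 310685
T ≈ 60.25 °C (< 100 °C, so full condensation is consistent).

T_f ≈ 60.3 °C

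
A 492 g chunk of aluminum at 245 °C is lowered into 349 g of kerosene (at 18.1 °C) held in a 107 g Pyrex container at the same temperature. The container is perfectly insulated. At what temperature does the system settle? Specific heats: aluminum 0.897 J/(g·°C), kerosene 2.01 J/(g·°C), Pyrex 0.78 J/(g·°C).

T_f = Σ m_i c_i T_i / Σ m_i c_i:
T_f = (441.32·245 + 701.49·18.1 + 83.46·18.1) / (441.32 + 701.49 + 83.46)
    = 122332 / 1226.3 ≈ 99.76 °C

T_f ≈ 99.8 °C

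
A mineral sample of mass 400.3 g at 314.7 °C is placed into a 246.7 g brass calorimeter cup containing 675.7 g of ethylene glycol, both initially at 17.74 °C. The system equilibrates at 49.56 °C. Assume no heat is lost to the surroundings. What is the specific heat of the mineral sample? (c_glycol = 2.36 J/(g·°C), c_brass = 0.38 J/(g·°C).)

c ≈ 0.506 J/(g·°C)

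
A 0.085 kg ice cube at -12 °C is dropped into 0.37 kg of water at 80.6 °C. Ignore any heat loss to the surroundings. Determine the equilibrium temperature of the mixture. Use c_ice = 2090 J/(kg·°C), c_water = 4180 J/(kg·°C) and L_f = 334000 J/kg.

T_f ≈ 49.5 °C

Heat gained plus heat lost sum to zero:
warm ice to 0 °C: 0.085·2090·(0 − (-12)) = 2131.8
  latent heat to melt: 0.085·334000 = 28390
  meltwater 0→T: 0.085·4180·T = 355.3 T
  water: 1546.6(T − 80.6)
1901.9 T = 124656 − 30522 = 94134
T ≈ 49.49 °C — above 0 °C, consistent with complete melting.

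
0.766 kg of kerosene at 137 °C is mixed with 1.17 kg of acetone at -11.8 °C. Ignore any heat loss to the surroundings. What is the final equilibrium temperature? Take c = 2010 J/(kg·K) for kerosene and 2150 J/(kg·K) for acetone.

Heat lost by the kerosene equals heat gained by the acetone:
0.766*2010*(137 − T) = 1.17*2150*(T − (-11.8))
1539.7(137 − T) = 2515.5(T − (-11.8))
4055.2 T = 181251  ⇒  T ≈ 44.70 °C

T_f ≈ 44.7 °C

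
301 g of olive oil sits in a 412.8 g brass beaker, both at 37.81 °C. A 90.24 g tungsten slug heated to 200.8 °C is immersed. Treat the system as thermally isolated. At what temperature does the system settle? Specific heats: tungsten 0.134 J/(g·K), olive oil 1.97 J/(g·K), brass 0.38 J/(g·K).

T_f ≈ 40.4 °C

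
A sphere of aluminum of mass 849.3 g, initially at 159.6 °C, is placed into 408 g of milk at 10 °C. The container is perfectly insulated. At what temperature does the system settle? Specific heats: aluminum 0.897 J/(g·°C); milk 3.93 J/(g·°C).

T_f = Σ m_i c_i T_i / Σ m_i c_i:
T_f = (761.82·159.6 + 1603.4·10) / (761.82 + 1603.4)
    = 137621 / 2365.3 ≈ 58.18 °C

T_f ≈ 58.2 °C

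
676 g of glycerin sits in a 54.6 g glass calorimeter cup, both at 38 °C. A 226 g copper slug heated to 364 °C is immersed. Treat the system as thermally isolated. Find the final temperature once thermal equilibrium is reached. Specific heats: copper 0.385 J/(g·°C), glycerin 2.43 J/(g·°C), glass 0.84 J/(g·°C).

Energy conservation, ΣQ = 0:
226·0.385·(T − 364) + 676·2.43·(T − 38) + 54.6·0.84·(T − 38) = 0
87.01(T − 364) + 1642.7(T − 38) + 45.86(T − 38) = 0
(87.01 + 1642.7 + 45.86) T = 87.01·364 + 1642.7·38 + 45.86·38
T = 95836 / 1775.6 = 54 °C

T_f ≈ 54.0 °C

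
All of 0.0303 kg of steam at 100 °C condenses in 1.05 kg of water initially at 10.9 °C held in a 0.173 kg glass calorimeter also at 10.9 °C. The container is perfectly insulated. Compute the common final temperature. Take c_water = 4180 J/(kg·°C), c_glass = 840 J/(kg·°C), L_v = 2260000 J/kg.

T_f ≈ 28.0 °C

Taking heat into each body as positive, Σ m c ΔT = 0:
latent heat released on condensation: 0.0303×2260000 = 68478
  condensed water 100 °C→T: 126.65(T − 100)
  original water: 4389(T − 10.9)
  cup: 145.32(T − 10.9)
4661 T = 68478 + 12665 + 49424 = 130567
T ≈ 28.01 °C, under the boiling point, so the assumption holds.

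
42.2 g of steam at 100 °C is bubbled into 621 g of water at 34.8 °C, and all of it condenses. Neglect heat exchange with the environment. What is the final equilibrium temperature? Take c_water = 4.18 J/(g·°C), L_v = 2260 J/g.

Sum of m c ΔT and latent-heat terms is zero:
condense steam: −42.2·2260 = −95372
  condensate cools 100→T: 42.2·4.18·(T − 100) = 176.4(T − 100)
  water warms: 621·4.18·(T − 34.8) = 2595.8(T − 34.8)
2772.2 T = 95372 + 17640 + 90333 = 203345
T ≈ 73.35 °C (< 100 °C, so full condensation is consistent).

T_f ≈ 73.4 °C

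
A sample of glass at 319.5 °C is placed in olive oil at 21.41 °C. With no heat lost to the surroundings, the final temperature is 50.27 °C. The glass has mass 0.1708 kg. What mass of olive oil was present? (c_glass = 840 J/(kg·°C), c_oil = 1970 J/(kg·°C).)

m ≈ 0.679 kg

Taking heat into each body as positive, Σ m c ΔT = 0:
0.1708×840×(50.27 − 319.5) + m×1970×(50.27 − 21.41) = 0
56854 m = 38627
m = 38627/56854 ≈ 0.6794 kg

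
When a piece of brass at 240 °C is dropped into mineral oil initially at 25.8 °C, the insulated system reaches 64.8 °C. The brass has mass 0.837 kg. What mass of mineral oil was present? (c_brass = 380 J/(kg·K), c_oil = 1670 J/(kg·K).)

m ≈ 0.856 kg

Net heat exchanged in the isolated system is zero:
0.837×380×(64.8 − 240) + m×1670×(64.8 − 25.8) = 0
65130 m = 55724
m = 55724/65130 ≈ 0.8556 kg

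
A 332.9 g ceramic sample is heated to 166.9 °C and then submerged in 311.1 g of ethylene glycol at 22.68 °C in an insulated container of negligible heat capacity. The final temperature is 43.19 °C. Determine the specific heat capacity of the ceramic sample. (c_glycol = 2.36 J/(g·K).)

c ≈ 0.366 J/(g·K)

Net heat exchanged in the isolated system is zero:
332.9·c·(43.19 − 166.9) + 311.1·2.36·(43.19 − 22.68) = 0
-41183 c = -15058
c = -15058/-41183 ≈ 0.3656 J/(g·K)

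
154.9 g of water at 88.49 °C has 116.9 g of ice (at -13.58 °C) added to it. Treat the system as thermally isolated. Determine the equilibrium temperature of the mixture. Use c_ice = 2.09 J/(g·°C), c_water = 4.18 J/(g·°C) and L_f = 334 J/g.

T_f ≈ 13.1 °C

Energy balance with sensible and latent terms:
ice -13.58→0 °C: 116.9×2.09×13.58 = 3317.9
  melt ice: 116.9×334 = 39045
  meltwater 0→T: 116.9×4.18×T = 488.64 T
  water cools: 154.9×4.18×(T − 88.49) = 647.48(T − 88.49)
1136.1 T = 57296 − 42362 = 14933
T ≈ 13.14 °C. Since T > 0 °C, the all-ice-melts assumption holds.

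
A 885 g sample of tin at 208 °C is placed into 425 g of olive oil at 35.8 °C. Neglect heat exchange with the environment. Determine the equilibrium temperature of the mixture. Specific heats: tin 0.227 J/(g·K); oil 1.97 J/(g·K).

T_f ≈ 69.1 °C

T_f = Σ m_i c_i T_i / Σ m_i c_i:
T_f = (200.9×208 + 837.25×35.8) / (200.9 + 837.25)
    = 71760 / 1038.1 ≈ 69.12 °C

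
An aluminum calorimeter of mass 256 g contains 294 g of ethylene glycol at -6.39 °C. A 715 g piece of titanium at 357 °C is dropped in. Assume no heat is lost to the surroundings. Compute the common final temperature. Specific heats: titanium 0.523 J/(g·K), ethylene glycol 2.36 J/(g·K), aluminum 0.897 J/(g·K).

T_f ≈ 98.3 °C

Taking heat into each body as positive, Σ m c ΔT = 0:
715·0.523·(T − 357) + 294·2.36·(T − (-6.39)) + 256·0.897·(T − (-6.39)) = 0
373.94(T − 357) + 693.84(T − (-6.39)) + 229.63(T − (-6.39)) = 0
1297.4 T = 127597
T = 127597/1297.4 ≈ 98.35 °C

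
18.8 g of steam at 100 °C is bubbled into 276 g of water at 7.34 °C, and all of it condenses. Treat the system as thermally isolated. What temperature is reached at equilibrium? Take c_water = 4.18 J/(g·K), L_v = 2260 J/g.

T_f ≈ 47.7 °C

Taking heat into each body as positive, Σ m c ΔT = 0:
steam→water at 100 °C releases m L_v = 18.8·2260 = 42488; condensed water 100 °C→T: 78.58(T − 100); water warms: 276·4.18·(T − 7.34) = 1153.7(T − 7.34)
1232.3 T = 42488 + 7858.4 + 8468 = 58814
T ≈ 47.73 °C — below 100 °C, confirming all the steam condensed.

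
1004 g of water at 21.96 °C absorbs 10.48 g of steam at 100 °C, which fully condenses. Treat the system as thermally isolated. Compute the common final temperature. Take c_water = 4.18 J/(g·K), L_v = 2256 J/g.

T_f ≈ 28.3 °C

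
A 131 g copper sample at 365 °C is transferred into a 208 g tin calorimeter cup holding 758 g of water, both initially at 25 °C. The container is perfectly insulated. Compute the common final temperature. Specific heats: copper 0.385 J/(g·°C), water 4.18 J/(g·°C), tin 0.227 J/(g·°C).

With ΣQ=0 the equilibrium temperature is the m·c-weighted mean:
T_f = (50.44*365 + 3168.4*25 + 47.22*25) / (50.44 + 3168.4 + 47.22)
    = 98800 / 3266.1 ≈ 30.25 °C

T_f ≈ 30.3 °C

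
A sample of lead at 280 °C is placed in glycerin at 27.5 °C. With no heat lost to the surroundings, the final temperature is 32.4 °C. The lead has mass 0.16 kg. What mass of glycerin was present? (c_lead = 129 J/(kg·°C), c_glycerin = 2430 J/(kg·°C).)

Heat gained plus heat lost sum to zero:
0.16×129×(32.4 − 280) + m×2430×(32.4 − 27.5) = 0
11907 m = 5110.5
m = 5110.5/11907 ≈ 0.4292 kg

m ≈ 0.429 kg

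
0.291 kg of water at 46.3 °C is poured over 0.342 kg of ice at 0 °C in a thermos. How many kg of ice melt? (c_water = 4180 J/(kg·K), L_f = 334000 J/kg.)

Cooling the water to 0 °C releases 0.291×4180×46.3 = 56318 J.
To melt every bit of ice: 0.342×334000 = 114228 J.
That's not enough to melt it all — equilibrium is at 0 °C with ice remaining.
Mass melted = 56318/334000 ≈ 0.1686 kg.

m_melted ≈ 0.169 kg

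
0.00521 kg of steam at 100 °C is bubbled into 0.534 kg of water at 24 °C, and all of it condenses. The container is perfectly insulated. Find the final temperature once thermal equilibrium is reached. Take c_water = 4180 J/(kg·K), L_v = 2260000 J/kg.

T_f ≈ 30.0 °C

Let T be the final temperature. ΣQ_i = 0:
condense steam: −0.00521·2260000 = −11775; condensed water 100 °C→T: 21.78(T − 100); water warms: 0.534·4180·(T − 24) = 2232.1(T − 24)
2253.9 T = 11775 + 2177.8 + 53571 = 67523
T ≈ 29.96 °C — below 100 °C, confirming all the steam condensed.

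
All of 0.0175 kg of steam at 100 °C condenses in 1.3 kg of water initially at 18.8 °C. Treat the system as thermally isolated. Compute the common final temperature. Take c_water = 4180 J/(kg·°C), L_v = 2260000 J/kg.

Taking heat into each body as positive, Σ m c ΔT = 0:
latent heat released on condensation: 0.0175·2260000 = 39550
  condensed water 100 °C→T: 73.15(T − 100)
  water warms: 1.3·4180·(T − 18.8) = 5434(T − 18.8)
5507.1 T = 39550 + 7315 + 102159 = 149024
T ≈ 27.06 °C — below 100 °C, confirming all the steam condensed.

T_f ≈ 27.1 °C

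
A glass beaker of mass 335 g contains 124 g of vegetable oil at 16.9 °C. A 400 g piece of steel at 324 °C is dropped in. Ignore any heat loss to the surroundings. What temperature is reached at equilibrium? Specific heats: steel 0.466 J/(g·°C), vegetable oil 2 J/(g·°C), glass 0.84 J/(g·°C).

With ΣQ=0 the equilibrium temperature is the m·c-weighted mean:
T_f = (186.4*324 + 248*16.9 + 281.4*16.9) / (186.4 + 248 + 281.4)
    = 69340 / 715.8 ≈ 96.87 °C

T_f ≈ 96.9 °C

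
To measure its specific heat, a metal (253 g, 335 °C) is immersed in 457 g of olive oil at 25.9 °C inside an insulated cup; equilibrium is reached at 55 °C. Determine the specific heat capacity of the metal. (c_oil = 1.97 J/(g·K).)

Heat lost by the metal = heat gained by the oil:
253×c×(335 − 55) = 457×1.97×(55 − 25.9)
70840 c = 26198  ⇒  c ≈ 0.3698 J/(g·K)

c ≈ 0.37 J/(g·K)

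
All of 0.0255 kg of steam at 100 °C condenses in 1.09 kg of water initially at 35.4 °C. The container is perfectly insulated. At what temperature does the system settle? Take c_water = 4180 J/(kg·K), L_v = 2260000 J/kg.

Setting the total heat transfer to zero:
latent heat released on condensation: 0.0255·2260000 = 57630; condensate cools 100→T: 0.0255·4180·(T − 100) = 106.59(T − 100); original water: 4556.2(T − 35.4)
4662.8 T = 57630 + 10659 + 161289 = 229578
T ≈ 49.24 °C (< 100 °C, so full condensation is consistent).

T_f ≈ 49.2 °C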